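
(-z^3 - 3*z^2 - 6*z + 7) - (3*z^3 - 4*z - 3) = -4*z^3 - 3*z^2 - 2*z + 10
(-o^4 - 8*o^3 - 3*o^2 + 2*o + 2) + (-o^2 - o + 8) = -o^4 - 8*o^3 - 4*o^2 + o + 10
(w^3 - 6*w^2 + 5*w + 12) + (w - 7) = w^3 - 6*w^2 + 6*w + 5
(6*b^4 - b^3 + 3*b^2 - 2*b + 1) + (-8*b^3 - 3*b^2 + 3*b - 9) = 6*b^4 - 9*b^3 + b - 8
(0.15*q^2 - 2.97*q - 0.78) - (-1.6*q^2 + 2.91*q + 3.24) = 1.75*q^2 - 5.88*q - 4.02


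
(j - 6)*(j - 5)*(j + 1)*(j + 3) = j^4 - 7*j^3 - 11*j^2 + 87*j + 90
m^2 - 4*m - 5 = (m - 5)*(m + 1)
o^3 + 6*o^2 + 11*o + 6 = (o + 1)*(o + 2)*(o + 3)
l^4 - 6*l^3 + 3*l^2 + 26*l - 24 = (l - 4)*(l - 3)*(l - 1)*(l + 2)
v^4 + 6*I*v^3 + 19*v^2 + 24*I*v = v*(v - 3*I)*(v + I)*(v + 8*I)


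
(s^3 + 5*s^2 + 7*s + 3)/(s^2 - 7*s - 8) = (s^2 + 4*s + 3)/(s - 8)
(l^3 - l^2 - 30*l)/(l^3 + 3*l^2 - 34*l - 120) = l/(l + 4)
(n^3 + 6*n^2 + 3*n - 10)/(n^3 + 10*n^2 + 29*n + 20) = (n^2 + n - 2)/(n^2 + 5*n + 4)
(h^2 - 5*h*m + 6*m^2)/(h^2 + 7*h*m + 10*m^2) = (h^2 - 5*h*m + 6*m^2)/(h^2 + 7*h*m + 10*m^2)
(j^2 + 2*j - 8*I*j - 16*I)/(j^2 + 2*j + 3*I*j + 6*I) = (j - 8*I)/(j + 3*I)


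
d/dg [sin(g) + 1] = cos(g)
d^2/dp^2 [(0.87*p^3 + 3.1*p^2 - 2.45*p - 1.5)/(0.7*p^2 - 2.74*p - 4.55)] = (-4.44089209850063e-16*p^5 + 4.44089209850063e-15*p^4 + 28.095724*p^3 + 119.90874*p^2 + 78.50955*p + 157.366)/(0.343*p^6 - 4.0278*p^5 + 9.07746*p^4 + 31.790576*p^3 - 59.00349*p^2 - 170.17455*p - 94.196375)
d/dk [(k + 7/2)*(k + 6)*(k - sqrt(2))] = 3*k^2 - 2*sqrt(2)*k + 19*k - 19*sqrt(2)/2 + 21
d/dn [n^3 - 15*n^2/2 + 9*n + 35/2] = 3*n^2 - 15*n + 9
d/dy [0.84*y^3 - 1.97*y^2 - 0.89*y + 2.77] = 2.52*y^2 - 3.94*y - 0.89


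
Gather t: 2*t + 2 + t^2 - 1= t^2 + 2*t + 1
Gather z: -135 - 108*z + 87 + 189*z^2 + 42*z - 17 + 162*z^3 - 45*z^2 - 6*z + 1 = 162*z^3 + 144*z^2 - 72*z - 64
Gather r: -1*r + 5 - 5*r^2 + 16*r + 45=-5*r^2 + 15*r + 50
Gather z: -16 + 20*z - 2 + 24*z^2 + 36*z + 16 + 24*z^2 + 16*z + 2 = 48*z^2 + 72*z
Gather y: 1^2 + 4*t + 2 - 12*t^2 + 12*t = -12*t^2 + 16*t + 3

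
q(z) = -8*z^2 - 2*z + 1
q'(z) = -16*z - 2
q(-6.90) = -366.08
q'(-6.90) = 108.40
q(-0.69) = -1.43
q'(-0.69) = 9.04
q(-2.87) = -59.16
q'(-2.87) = 43.92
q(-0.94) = -4.19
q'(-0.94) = 13.04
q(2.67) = -61.37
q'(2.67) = -44.72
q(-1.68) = -18.22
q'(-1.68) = 24.88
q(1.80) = -28.52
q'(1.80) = -30.80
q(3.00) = -77.00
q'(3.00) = -50.00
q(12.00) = -1175.00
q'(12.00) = -194.00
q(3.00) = -77.00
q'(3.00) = -50.00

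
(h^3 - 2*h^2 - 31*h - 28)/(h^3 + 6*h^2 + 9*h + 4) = (h - 7)/(h + 1)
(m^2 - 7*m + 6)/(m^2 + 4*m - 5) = (m - 6)/(m + 5)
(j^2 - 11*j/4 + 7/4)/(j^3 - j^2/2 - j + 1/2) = (4*j - 7)/(2*(2*j^2 + j - 1))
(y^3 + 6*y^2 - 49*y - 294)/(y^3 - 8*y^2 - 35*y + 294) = (y + 7)/(y - 7)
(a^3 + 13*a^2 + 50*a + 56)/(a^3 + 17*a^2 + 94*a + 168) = (a + 2)/(a + 6)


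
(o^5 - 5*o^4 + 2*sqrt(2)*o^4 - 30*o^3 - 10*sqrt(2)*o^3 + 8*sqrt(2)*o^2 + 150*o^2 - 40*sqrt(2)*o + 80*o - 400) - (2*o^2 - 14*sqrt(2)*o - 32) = o^5 - 5*o^4 + 2*sqrt(2)*o^4 - 30*o^3 - 10*sqrt(2)*o^3 + 8*sqrt(2)*o^2 + 148*o^2 - 26*sqrt(2)*o + 80*o - 368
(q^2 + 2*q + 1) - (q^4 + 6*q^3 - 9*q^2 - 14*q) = -q^4 - 6*q^3 + 10*q^2 + 16*q + 1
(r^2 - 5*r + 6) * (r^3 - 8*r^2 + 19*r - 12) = r^5 - 13*r^4 + 65*r^3 - 155*r^2 + 174*r - 72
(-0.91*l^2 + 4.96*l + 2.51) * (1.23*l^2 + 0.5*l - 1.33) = -1.1193*l^4 + 5.6458*l^3 + 6.7776*l^2 - 5.3418*l - 3.3383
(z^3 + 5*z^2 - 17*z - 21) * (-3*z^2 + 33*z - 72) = -3*z^5 + 18*z^4 + 144*z^3 - 858*z^2 + 531*z + 1512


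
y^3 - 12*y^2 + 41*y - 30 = (y - 6)*(y - 5)*(y - 1)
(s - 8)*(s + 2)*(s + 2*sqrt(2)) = s^3 - 6*s^2 + 2*sqrt(2)*s^2 - 12*sqrt(2)*s - 16*s - 32*sqrt(2)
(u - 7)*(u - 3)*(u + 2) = u^3 - 8*u^2 + u + 42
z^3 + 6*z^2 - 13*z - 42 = (z - 3)*(z + 2)*(z + 7)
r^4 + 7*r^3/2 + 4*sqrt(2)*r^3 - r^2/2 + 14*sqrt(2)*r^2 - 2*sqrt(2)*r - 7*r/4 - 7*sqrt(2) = (r + 7/2)*(r - sqrt(2)/2)*(r + sqrt(2)/2)*(r + 4*sqrt(2))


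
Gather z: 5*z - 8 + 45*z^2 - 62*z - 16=45*z^2 - 57*z - 24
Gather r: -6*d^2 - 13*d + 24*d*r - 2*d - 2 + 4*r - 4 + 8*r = -6*d^2 - 15*d + r*(24*d + 12) - 6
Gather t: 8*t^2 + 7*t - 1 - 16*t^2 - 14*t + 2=-8*t^2 - 7*t + 1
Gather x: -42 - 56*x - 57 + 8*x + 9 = -48*x - 90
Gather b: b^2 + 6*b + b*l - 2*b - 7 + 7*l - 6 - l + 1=b^2 + b*(l + 4) + 6*l - 12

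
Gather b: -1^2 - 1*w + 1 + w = 0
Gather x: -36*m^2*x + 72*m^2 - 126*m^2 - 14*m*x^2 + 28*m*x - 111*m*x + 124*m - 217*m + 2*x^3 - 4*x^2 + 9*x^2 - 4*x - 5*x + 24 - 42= -54*m^2 - 93*m + 2*x^3 + x^2*(5 - 14*m) + x*(-36*m^2 - 83*m - 9) - 18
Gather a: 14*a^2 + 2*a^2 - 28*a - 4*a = 16*a^2 - 32*a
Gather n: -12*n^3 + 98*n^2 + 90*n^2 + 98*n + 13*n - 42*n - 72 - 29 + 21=-12*n^3 + 188*n^2 + 69*n - 80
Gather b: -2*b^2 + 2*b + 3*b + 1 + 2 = -2*b^2 + 5*b + 3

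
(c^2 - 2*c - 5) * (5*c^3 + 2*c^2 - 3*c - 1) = 5*c^5 - 8*c^4 - 32*c^3 - 5*c^2 + 17*c + 5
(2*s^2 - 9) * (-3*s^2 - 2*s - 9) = -6*s^4 - 4*s^3 + 9*s^2 + 18*s + 81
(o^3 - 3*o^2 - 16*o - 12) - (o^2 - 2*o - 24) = o^3 - 4*o^2 - 14*o + 12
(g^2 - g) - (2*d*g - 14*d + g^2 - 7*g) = -2*d*g + 14*d + 6*g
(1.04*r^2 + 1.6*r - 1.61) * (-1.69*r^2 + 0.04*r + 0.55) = -1.7576*r^4 - 2.6624*r^3 + 3.3569*r^2 + 0.8156*r - 0.8855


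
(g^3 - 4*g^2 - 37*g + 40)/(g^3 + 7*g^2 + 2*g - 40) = (g^2 - 9*g + 8)/(g^2 + 2*g - 8)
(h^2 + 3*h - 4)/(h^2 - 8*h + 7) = (h + 4)/(h - 7)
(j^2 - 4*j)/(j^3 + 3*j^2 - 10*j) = (j - 4)/(j^2 + 3*j - 10)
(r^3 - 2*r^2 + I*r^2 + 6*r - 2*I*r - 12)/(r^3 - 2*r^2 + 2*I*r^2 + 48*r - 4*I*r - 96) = (r^2 + I*r + 6)/(r^2 + 2*I*r + 48)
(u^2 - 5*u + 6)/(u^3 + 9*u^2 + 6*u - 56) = (u - 3)/(u^2 + 11*u + 28)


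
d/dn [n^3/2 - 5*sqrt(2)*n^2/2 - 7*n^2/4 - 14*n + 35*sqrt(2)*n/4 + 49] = 3*n^2/2 - 5*sqrt(2)*n - 7*n/2 - 14 + 35*sqrt(2)/4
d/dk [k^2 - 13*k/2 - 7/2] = 2*k - 13/2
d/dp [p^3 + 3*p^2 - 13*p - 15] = 3*p^2 + 6*p - 13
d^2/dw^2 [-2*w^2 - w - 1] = -4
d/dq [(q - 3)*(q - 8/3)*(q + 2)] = 3*q^2 - 22*q/3 - 10/3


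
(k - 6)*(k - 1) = k^2 - 7*k + 6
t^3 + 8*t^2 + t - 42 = (t - 2)*(t + 3)*(t + 7)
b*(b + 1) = b^2 + b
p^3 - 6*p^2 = p^2*(p - 6)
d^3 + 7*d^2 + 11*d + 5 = (d + 1)^2*(d + 5)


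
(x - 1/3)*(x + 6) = x^2 + 17*x/3 - 2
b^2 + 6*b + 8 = (b + 2)*(b + 4)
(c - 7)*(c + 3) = c^2 - 4*c - 21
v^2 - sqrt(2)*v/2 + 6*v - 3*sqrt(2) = (v + 6)*(v - sqrt(2)/2)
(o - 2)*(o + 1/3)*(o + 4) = o^3 + 7*o^2/3 - 22*o/3 - 8/3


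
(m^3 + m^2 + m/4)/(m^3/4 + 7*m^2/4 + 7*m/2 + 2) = m*(4*m^2 + 4*m + 1)/(m^3 + 7*m^2 + 14*m + 8)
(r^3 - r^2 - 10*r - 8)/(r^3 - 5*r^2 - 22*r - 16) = (r - 4)/(r - 8)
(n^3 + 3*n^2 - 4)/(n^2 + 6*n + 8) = (n^2 + n - 2)/(n + 4)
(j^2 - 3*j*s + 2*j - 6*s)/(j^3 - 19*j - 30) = (j - 3*s)/(j^2 - 2*j - 15)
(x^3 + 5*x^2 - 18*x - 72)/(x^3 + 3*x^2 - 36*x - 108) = (x - 4)/(x - 6)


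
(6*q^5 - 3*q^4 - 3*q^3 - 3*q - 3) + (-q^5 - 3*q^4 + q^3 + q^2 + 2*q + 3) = 5*q^5 - 6*q^4 - 2*q^3 + q^2 - q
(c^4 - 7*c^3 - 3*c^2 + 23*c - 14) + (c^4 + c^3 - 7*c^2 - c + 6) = 2*c^4 - 6*c^3 - 10*c^2 + 22*c - 8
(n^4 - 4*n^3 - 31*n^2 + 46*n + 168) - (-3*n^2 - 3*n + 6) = n^4 - 4*n^3 - 28*n^2 + 49*n + 162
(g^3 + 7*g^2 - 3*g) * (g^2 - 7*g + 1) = g^5 - 51*g^3 + 28*g^2 - 3*g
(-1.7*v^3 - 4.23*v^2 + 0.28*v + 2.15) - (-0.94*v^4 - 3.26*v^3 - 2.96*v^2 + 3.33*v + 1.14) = 0.94*v^4 + 1.56*v^3 - 1.27*v^2 - 3.05*v + 1.01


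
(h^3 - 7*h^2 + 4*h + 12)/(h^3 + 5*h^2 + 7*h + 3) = (h^2 - 8*h + 12)/(h^2 + 4*h + 3)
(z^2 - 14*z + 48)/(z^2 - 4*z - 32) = (z - 6)/(z + 4)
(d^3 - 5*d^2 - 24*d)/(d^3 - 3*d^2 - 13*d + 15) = d*(d - 8)/(d^2 - 6*d + 5)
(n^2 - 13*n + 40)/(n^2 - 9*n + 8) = (n - 5)/(n - 1)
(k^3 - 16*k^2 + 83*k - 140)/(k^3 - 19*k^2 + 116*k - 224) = (k - 5)/(k - 8)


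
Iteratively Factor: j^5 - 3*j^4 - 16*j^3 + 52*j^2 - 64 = (j + 1)*(j^4 - 4*j^3 - 12*j^2 + 64*j - 64) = (j - 4)*(j + 1)*(j^3 - 12*j + 16) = (j - 4)*(j - 2)*(j + 1)*(j^2 + 2*j - 8) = (j - 4)*(j - 2)^2*(j + 1)*(j + 4)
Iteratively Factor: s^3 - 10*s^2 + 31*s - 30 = (s - 3)*(s^2 - 7*s + 10) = (s - 5)*(s - 3)*(s - 2)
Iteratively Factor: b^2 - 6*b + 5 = (b - 5)*(b - 1)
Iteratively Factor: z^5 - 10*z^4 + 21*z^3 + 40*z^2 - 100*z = (z + 2)*(z^4 - 12*z^3 + 45*z^2 - 50*z) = (z - 2)*(z + 2)*(z^3 - 10*z^2 + 25*z) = (z - 5)*(z - 2)*(z + 2)*(z^2 - 5*z) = z*(z - 5)*(z - 2)*(z + 2)*(z - 5)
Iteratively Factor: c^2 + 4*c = (c)*(c + 4)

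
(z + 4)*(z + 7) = z^2 + 11*z + 28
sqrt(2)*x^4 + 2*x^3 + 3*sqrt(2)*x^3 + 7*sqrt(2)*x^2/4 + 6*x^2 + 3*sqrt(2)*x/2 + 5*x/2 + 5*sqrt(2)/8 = (x + 1/2)*(x + 5/2)*(x + sqrt(2)/2)*(sqrt(2)*x + 1)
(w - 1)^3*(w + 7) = w^4 + 4*w^3 - 18*w^2 + 20*w - 7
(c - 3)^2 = c^2 - 6*c + 9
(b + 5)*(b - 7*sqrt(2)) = b^2 - 7*sqrt(2)*b + 5*b - 35*sqrt(2)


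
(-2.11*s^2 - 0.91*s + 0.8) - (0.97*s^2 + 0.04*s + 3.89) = -3.08*s^2 - 0.95*s - 3.09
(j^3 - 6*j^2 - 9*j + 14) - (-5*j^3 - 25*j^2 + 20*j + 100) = 6*j^3 + 19*j^2 - 29*j - 86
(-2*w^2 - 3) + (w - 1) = -2*w^2 + w - 4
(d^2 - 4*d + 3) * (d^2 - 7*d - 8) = d^4 - 11*d^3 + 23*d^2 + 11*d - 24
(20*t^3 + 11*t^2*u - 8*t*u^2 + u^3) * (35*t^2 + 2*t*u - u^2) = 700*t^5 + 425*t^4*u - 278*t^3*u^2 + 8*t^2*u^3 + 10*t*u^4 - u^5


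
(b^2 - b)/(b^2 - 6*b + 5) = b/(b - 5)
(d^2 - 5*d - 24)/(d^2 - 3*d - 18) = (d - 8)/(d - 6)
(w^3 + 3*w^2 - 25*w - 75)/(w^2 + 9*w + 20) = (w^2 - 2*w - 15)/(w + 4)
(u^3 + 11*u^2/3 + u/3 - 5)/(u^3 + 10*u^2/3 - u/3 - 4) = (3*u + 5)/(3*u + 4)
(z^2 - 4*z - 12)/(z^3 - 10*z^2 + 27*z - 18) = (z + 2)/(z^2 - 4*z + 3)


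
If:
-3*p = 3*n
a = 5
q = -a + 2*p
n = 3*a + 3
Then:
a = 5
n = 18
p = -18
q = -41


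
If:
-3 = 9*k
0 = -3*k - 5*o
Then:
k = -1/3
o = 1/5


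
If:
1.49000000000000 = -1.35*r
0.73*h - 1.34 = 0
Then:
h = 1.84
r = -1.10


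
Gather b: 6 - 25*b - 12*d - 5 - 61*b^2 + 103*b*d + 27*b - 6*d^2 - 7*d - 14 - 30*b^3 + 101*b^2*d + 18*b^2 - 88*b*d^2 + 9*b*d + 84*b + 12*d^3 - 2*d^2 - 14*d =-30*b^3 + b^2*(101*d - 43) + b*(-88*d^2 + 112*d + 86) + 12*d^3 - 8*d^2 - 33*d - 13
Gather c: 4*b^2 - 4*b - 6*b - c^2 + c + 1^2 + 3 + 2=4*b^2 - 10*b - c^2 + c + 6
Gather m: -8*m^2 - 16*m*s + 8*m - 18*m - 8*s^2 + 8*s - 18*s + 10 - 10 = -8*m^2 + m*(-16*s - 10) - 8*s^2 - 10*s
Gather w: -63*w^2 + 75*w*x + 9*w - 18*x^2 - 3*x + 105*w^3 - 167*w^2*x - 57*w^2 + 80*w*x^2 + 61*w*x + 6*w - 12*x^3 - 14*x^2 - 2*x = 105*w^3 + w^2*(-167*x - 120) + w*(80*x^2 + 136*x + 15) - 12*x^3 - 32*x^2 - 5*x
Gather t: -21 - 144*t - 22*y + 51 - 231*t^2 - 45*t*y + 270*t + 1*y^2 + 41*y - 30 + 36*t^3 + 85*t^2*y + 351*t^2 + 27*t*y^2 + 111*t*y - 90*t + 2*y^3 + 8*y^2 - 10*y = 36*t^3 + t^2*(85*y + 120) + t*(27*y^2 + 66*y + 36) + 2*y^3 + 9*y^2 + 9*y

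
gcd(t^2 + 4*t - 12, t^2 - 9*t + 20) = 1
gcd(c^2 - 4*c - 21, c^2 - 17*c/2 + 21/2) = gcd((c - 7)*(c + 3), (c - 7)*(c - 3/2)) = c - 7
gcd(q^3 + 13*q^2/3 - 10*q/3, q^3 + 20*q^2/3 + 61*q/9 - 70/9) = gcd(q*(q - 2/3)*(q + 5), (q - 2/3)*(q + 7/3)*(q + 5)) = q^2 + 13*q/3 - 10/3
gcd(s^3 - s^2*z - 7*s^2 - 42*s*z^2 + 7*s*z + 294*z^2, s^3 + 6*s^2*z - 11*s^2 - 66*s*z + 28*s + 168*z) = s^2 + 6*s*z - 7*s - 42*z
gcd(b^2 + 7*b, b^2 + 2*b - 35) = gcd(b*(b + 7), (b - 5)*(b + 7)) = b + 7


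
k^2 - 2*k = k*(k - 2)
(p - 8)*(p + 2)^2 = p^3 - 4*p^2 - 28*p - 32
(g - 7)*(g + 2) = g^2 - 5*g - 14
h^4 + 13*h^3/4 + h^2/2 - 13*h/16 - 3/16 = (h - 1/2)*(h + 1/4)*(h + 1/2)*(h + 3)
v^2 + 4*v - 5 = (v - 1)*(v + 5)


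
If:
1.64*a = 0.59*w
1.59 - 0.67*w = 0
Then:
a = 0.85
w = 2.37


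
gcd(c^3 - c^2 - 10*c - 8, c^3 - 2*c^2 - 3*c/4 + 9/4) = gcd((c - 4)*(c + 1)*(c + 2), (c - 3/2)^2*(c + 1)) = c + 1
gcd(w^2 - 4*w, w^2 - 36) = 1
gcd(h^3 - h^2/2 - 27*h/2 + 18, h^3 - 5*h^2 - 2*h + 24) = h - 3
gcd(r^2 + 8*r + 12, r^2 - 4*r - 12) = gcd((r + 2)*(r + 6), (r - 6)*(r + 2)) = r + 2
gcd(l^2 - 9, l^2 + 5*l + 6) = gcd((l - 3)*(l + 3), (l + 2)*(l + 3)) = l + 3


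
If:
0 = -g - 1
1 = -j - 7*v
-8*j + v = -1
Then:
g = -1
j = 2/19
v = -3/19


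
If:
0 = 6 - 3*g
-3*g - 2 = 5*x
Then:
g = 2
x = -8/5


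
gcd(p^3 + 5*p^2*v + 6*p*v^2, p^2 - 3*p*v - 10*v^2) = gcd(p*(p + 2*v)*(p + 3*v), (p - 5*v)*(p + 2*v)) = p + 2*v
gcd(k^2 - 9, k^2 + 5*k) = 1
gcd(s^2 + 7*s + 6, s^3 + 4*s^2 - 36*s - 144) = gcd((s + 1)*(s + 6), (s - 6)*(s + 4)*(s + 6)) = s + 6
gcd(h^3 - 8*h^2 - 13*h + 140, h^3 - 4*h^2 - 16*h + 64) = h + 4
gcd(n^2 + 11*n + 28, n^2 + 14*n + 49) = n + 7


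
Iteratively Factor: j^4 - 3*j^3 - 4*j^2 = (j - 4)*(j^3 + j^2) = j*(j - 4)*(j^2 + j) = j*(j - 4)*(j + 1)*(j)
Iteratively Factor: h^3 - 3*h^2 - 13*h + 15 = (h + 3)*(h^2 - 6*h + 5) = (h - 5)*(h + 3)*(h - 1)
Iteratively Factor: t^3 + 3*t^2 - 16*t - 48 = (t + 4)*(t^2 - t - 12) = (t - 4)*(t + 4)*(t + 3)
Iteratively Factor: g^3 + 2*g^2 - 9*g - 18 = (g + 2)*(g^2 - 9) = (g - 3)*(g + 2)*(g + 3)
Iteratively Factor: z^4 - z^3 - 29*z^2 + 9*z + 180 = (z + 4)*(z^3 - 5*z^2 - 9*z + 45) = (z + 3)*(z + 4)*(z^2 - 8*z + 15) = (z - 5)*(z + 3)*(z + 4)*(z - 3)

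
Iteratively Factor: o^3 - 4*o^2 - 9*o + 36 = (o - 3)*(o^2 - o - 12) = (o - 3)*(o + 3)*(o - 4)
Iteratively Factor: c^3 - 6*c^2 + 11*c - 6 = (c - 2)*(c^2 - 4*c + 3) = (c - 2)*(c - 1)*(c - 3)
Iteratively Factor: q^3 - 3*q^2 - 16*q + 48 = (q - 4)*(q^2 + q - 12) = (q - 4)*(q + 4)*(q - 3)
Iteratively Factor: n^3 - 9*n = (n - 3)*(n^2 + 3*n) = (n - 3)*(n + 3)*(n)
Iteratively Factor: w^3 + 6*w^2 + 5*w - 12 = (w - 1)*(w^2 + 7*w + 12) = (w - 1)*(w + 4)*(w + 3)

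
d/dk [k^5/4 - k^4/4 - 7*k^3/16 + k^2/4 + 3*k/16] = 5*k^4/4 - k^3 - 21*k^2/16 + k/2 + 3/16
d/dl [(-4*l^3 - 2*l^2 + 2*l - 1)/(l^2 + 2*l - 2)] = 2*(-2*l^4 - 8*l^3 + 9*l^2 + 5*l - 1)/(l^4 + 4*l^3 - 8*l + 4)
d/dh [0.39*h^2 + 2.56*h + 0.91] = 0.78*h + 2.56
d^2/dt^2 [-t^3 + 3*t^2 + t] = 6 - 6*t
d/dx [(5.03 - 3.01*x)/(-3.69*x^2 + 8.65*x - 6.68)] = (-11.1069*x^2 + 37.1214*x - 23.4027)/(13.6161*x^4 - 63.837*x^3 + 124.1209*x^2 - 115.564*x + 44.6224)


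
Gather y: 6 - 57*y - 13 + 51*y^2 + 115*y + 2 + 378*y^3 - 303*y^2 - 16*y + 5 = 378*y^3 - 252*y^2 + 42*y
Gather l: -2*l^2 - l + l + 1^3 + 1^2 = 2 - 2*l^2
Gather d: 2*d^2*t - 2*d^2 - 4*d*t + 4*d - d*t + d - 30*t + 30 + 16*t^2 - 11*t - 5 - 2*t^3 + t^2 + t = d^2*(2*t - 2) + d*(5 - 5*t) - 2*t^3 + 17*t^2 - 40*t + 25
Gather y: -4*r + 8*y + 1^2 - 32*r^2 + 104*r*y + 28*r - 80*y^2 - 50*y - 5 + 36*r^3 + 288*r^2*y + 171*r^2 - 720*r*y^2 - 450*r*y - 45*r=36*r^3 + 139*r^2 - 21*r + y^2*(-720*r - 80) + y*(288*r^2 - 346*r - 42) - 4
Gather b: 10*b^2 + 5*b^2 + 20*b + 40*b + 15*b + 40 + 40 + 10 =15*b^2 + 75*b + 90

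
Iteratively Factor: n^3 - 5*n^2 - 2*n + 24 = (n + 2)*(n^2 - 7*n + 12) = (n - 3)*(n + 2)*(n - 4)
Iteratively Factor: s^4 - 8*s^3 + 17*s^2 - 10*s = (s - 5)*(s^3 - 3*s^2 + 2*s) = (s - 5)*(s - 1)*(s^2 - 2*s) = s*(s - 5)*(s - 1)*(s - 2)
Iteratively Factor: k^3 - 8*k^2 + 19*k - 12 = (k - 3)*(k^2 - 5*k + 4) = (k - 3)*(k - 1)*(k - 4)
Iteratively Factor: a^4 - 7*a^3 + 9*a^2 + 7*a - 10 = (a - 1)*(a^3 - 6*a^2 + 3*a + 10) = (a - 1)*(a + 1)*(a^2 - 7*a + 10) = (a - 5)*(a - 1)*(a + 1)*(a - 2)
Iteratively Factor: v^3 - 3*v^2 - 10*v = (v)*(v^2 - 3*v - 10) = v*(v + 2)*(v - 5)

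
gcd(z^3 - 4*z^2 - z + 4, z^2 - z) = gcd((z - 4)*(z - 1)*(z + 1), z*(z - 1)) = z - 1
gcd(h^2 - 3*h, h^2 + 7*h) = h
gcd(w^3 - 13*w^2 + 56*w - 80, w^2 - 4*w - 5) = w - 5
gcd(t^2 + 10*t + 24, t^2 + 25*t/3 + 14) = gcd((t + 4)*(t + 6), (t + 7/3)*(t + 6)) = t + 6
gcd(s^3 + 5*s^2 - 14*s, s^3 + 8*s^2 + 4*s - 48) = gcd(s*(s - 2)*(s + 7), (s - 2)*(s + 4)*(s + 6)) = s - 2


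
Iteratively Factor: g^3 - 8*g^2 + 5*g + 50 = (g + 2)*(g^2 - 10*g + 25) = (g - 5)*(g + 2)*(g - 5)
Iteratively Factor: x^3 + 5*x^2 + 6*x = (x + 3)*(x^2 + 2*x) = x*(x + 3)*(x + 2)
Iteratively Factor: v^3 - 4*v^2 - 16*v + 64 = (v + 4)*(v^2 - 8*v + 16) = (v - 4)*(v + 4)*(v - 4)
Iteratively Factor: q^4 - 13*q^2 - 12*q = (q)*(q^3 - 13*q - 12) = q*(q - 4)*(q^2 + 4*q + 3) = q*(q - 4)*(q + 1)*(q + 3)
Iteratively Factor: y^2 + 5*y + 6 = (y + 3)*(y + 2)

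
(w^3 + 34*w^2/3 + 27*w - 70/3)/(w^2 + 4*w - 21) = (3*w^2 + 13*w - 10)/(3*(w - 3))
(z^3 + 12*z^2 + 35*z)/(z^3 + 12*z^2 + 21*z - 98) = z*(z + 5)/(z^2 + 5*z - 14)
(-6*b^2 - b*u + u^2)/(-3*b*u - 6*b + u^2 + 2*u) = (2*b + u)/(u + 2)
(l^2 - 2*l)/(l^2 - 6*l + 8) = l/(l - 4)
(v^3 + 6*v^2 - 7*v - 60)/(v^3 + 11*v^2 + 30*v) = (v^2 + v - 12)/(v*(v + 6))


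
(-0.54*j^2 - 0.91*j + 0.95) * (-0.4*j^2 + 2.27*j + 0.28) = 0.216*j^4 - 0.8618*j^3 - 2.5969*j^2 + 1.9017*j + 0.266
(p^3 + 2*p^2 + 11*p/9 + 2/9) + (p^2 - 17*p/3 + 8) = p^3 + 3*p^2 - 40*p/9 + 74/9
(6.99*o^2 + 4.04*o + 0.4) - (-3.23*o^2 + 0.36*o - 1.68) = 10.22*o^2 + 3.68*o + 2.08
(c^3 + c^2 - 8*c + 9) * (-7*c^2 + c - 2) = -7*c^5 - 6*c^4 + 55*c^3 - 73*c^2 + 25*c - 18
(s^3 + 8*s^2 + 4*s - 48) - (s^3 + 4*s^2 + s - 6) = 4*s^2 + 3*s - 42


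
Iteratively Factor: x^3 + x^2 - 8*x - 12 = (x + 2)*(x^2 - x - 6) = (x + 2)^2*(x - 3)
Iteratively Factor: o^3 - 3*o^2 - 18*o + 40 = (o - 2)*(o^2 - o - 20) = (o - 5)*(o - 2)*(o + 4)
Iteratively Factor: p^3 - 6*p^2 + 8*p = (p - 4)*(p^2 - 2*p) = (p - 4)*(p - 2)*(p)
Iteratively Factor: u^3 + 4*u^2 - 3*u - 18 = (u + 3)*(u^2 + u - 6) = (u + 3)^2*(u - 2)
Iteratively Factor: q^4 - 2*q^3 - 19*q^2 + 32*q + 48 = (q - 4)*(q^3 + 2*q^2 - 11*q - 12) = (q - 4)*(q + 1)*(q^2 + q - 12) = (q - 4)*(q - 3)*(q + 1)*(q + 4)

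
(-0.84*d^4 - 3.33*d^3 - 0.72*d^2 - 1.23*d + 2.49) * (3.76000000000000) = -3.1584*d^4 - 12.5208*d^3 - 2.7072*d^2 - 4.6248*d + 9.3624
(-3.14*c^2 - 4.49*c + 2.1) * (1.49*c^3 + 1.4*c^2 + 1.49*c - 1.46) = -4.6786*c^5 - 11.0861*c^4 - 7.8356*c^3 + 0.8343*c^2 + 9.6844*c - 3.066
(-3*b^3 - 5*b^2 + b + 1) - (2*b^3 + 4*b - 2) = -5*b^3 - 5*b^2 - 3*b + 3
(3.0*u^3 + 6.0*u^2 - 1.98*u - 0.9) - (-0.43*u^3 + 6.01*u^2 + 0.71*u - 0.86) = 3.43*u^3 - 0.00999999999999979*u^2 - 2.69*u - 0.04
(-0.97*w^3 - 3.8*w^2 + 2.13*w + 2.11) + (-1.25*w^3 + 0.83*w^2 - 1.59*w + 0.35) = -2.22*w^3 - 2.97*w^2 + 0.54*w + 2.46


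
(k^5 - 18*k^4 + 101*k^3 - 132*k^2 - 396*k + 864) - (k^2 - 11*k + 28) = k^5 - 18*k^4 + 101*k^3 - 133*k^2 - 385*k + 836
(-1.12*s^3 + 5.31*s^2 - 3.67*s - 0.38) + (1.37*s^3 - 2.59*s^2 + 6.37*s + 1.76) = 0.25*s^3 + 2.72*s^2 + 2.7*s + 1.38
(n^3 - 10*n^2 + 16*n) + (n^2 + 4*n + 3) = n^3 - 9*n^2 + 20*n + 3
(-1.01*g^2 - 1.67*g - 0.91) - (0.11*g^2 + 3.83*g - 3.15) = -1.12*g^2 - 5.5*g + 2.24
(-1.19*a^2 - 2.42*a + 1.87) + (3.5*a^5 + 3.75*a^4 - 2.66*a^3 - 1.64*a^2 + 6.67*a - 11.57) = 3.5*a^5 + 3.75*a^4 - 2.66*a^3 - 2.83*a^2 + 4.25*a - 9.7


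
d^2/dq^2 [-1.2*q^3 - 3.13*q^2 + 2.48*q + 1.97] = -7.2*q - 6.26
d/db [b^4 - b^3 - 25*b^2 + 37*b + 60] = 4*b^3 - 3*b^2 - 50*b + 37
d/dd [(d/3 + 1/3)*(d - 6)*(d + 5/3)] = d^2 - 20*d/9 - 43/9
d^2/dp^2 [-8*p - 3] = 0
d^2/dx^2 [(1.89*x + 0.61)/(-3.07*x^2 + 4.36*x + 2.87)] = ((1.89*x + 0.61)*(6.14*x - 4.36)*(12.28*x - 8.72) + (34.8138*x - 12.7354)*(-3.07*x^2 + 4.36*x + 2.87))/(-3.07*x^2 + 4.36*x + 2.87)^3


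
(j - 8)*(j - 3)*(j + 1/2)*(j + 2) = j^4 - 17*j^3/2 - 5*j^2/2 + 49*j + 24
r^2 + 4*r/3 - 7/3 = (r - 1)*(r + 7/3)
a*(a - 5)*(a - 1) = a^3 - 6*a^2 + 5*a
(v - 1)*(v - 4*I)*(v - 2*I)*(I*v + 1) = I*v^4 + 7*v^3 - I*v^3 - 7*v^2 - 14*I*v^2 - 8*v + 14*I*v + 8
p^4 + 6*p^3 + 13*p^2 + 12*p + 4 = (p + 1)^2*(p + 2)^2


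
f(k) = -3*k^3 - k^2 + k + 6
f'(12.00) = -1319.00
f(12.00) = -5310.00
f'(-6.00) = -311.00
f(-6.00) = 612.00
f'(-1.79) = -24.26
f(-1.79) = 18.21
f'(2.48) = -59.31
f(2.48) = -43.43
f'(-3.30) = -90.41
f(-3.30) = 99.62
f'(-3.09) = -78.75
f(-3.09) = 81.87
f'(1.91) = -35.65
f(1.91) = -16.64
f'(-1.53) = -17.01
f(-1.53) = 12.87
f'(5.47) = -279.23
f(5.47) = -509.45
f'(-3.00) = -74.00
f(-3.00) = 75.00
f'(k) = -9*k^2 - 2*k + 1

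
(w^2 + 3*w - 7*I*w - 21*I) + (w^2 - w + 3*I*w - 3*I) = 2*w^2 + 2*w - 4*I*w - 24*I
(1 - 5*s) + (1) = 2 - 5*s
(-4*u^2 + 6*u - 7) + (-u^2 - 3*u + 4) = -5*u^2 + 3*u - 3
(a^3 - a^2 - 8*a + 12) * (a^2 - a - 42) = a^5 - 2*a^4 - 49*a^3 + 62*a^2 + 324*a - 504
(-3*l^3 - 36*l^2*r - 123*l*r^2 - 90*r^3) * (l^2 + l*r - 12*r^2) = -3*l^5 - 39*l^4*r - 123*l^3*r^2 + 219*l^2*r^3 + 1386*l*r^4 + 1080*r^5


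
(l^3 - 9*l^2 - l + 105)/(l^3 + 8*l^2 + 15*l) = (l^2 - 12*l + 35)/(l*(l + 5))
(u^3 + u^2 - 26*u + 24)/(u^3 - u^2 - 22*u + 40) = (u^2 + 5*u - 6)/(u^2 + 3*u - 10)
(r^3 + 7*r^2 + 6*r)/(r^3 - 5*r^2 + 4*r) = (r^2 + 7*r + 6)/(r^2 - 5*r + 4)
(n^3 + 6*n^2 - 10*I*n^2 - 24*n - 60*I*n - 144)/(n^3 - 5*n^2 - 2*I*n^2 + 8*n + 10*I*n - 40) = (n^2 + 6*n*(1 - I) - 36*I)/(n^2 + n*(-5 + 2*I) - 10*I)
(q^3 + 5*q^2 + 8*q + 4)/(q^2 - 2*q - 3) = (q^2 + 4*q + 4)/(q - 3)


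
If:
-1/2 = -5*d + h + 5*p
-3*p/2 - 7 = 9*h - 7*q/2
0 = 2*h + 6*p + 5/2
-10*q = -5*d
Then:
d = -221/1048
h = -1663/2096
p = -319/2096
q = -221/2096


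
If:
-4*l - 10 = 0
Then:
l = -5/2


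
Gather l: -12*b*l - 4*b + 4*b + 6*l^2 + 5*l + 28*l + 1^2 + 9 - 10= 6*l^2 + l*(33 - 12*b)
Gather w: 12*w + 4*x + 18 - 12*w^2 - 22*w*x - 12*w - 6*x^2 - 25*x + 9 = -12*w^2 - 22*w*x - 6*x^2 - 21*x + 27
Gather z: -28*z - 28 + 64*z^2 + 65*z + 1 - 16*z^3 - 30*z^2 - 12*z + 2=-16*z^3 + 34*z^2 + 25*z - 25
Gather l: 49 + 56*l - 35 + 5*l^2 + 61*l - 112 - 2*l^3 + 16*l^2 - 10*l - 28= -2*l^3 + 21*l^2 + 107*l - 126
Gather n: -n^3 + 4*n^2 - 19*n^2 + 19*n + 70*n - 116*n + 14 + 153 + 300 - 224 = -n^3 - 15*n^2 - 27*n + 243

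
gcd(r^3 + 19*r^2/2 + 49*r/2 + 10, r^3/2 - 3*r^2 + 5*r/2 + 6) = 1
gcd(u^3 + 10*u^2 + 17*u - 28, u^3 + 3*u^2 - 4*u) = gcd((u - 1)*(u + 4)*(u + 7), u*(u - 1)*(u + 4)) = u^2 + 3*u - 4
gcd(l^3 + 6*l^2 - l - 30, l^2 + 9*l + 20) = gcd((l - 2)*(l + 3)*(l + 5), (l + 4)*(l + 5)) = l + 5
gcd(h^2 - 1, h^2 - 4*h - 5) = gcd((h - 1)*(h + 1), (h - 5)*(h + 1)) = h + 1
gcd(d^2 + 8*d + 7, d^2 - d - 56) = d + 7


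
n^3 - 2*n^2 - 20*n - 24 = (n - 6)*(n + 2)^2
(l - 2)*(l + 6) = l^2 + 4*l - 12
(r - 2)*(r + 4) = r^2 + 2*r - 8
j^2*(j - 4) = j^3 - 4*j^2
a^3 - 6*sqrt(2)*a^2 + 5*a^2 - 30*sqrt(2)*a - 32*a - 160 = (a + 5)*(a - 8*sqrt(2))*(a + 2*sqrt(2))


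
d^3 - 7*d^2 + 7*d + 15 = (d - 5)*(d - 3)*(d + 1)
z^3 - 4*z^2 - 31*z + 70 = (z - 7)*(z - 2)*(z + 5)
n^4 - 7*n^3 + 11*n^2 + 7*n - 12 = (n - 4)*(n - 3)*(n - 1)*(n + 1)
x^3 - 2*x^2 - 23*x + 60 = (x - 4)*(x - 3)*(x + 5)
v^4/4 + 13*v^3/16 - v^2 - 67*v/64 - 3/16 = (v/4 + 1)*(v - 3/2)*(v + 1/4)*(v + 1/2)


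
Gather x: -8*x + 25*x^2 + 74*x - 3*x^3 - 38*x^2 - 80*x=-3*x^3 - 13*x^2 - 14*x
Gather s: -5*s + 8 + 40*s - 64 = 35*s - 56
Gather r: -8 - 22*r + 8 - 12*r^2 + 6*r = -12*r^2 - 16*r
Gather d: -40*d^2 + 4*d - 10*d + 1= -40*d^2 - 6*d + 1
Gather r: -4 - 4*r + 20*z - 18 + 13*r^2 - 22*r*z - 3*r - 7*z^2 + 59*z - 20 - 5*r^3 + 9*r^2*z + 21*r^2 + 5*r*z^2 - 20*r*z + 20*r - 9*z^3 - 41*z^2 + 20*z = -5*r^3 + r^2*(9*z + 34) + r*(5*z^2 - 42*z + 13) - 9*z^3 - 48*z^2 + 99*z - 42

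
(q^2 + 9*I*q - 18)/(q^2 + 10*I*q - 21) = (q + 6*I)/(q + 7*I)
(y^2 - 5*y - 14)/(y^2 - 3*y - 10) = (y - 7)/(y - 5)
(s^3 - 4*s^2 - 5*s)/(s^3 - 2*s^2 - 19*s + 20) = s*(s + 1)/(s^2 + 3*s - 4)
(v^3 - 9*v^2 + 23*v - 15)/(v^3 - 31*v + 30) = (v - 3)/(v + 6)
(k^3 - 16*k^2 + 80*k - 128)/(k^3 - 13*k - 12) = (k^2 - 12*k + 32)/(k^2 + 4*k + 3)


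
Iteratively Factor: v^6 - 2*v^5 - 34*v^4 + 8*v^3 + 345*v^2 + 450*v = (v + 2)*(v^5 - 4*v^4 - 26*v^3 + 60*v^2 + 225*v) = (v + 2)*(v + 3)*(v^4 - 7*v^3 - 5*v^2 + 75*v) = v*(v + 2)*(v + 3)*(v^3 - 7*v^2 - 5*v + 75) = v*(v - 5)*(v + 2)*(v + 3)*(v^2 - 2*v - 15) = v*(v - 5)*(v + 2)*(v + 3)^2*(v - 5)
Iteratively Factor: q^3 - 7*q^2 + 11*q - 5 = (q - 5)*(q^2 - 2*q + 1) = (q - 5)*(q - 1)*(q - 1)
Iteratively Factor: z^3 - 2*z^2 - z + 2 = (z - 2)*(z^2 - 1) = (z - 2)*(z + 1)*(z - 1)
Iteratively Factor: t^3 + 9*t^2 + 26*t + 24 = (t + 2)*(t^2 + 7*t + 12) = (t + 2)*(t + 3)*(t + 4)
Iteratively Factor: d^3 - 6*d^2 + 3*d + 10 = (d - 2)*(d^2 - 4*d - 5) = (d - 2)*(d + 1)*(d - 5)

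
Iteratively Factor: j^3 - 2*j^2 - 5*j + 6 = (j + 2)*(j^2 - 4*j + 3) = (j - 3)*(j + 2)*(j - 1)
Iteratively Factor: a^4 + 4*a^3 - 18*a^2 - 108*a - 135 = (a + 3)*(a^3 + a^2 - 21*a - 45) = (a + 3)^2*(a^2 - 2*a - 15) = (a + 3)^3*(a - 5)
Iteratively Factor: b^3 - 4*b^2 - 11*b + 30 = (b - 2)*(b^2 - 2*b - 15) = (b - 2)*(b + 3)*(b - 5)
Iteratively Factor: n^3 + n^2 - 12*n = (n + 4)*(n^2 - 3*n) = n*(n + 4)*(n - 3)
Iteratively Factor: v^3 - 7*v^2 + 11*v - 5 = (v - 1)*(v^2 - 6*v + 5) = (v - 5)*(v - 1)*(v - 1)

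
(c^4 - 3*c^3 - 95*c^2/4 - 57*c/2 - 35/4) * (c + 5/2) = c^5 - c^4/2 - 125*c^3/4 - 703*c^2/8 - 80*c - 175/8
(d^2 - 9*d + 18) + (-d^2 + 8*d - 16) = 2 - d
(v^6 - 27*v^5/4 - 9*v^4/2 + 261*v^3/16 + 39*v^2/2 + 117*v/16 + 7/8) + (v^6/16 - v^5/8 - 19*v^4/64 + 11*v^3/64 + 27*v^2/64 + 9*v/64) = 17*v^6/16 - 55*v^5/8 - 307*v^4/64 + 1055*v^3/64 + 1275*v^2/64 + 477*v/64 + 7/8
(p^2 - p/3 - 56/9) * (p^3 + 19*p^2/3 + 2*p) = p^5 + 6*p^4 - 19*p^3/3 - 1082*p^2/27 - 112*p/9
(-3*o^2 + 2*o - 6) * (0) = 0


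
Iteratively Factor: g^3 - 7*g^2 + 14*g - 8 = (g - 2)*(g^2 - 5*g + 4) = (g - 2)*(g - 1)*(g - 4)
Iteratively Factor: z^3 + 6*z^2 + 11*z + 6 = (z + 3)*(z^2 + 3*z + 2) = (z + 1)*(z + 3)*(z + 2)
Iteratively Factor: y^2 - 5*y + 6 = (y - 3)*(y - 2)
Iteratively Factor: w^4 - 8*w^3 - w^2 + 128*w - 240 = (w - 5)*(w^3 - 3*w^2 - 16*w + 48) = (w - 5)*(w - 4)*(w^2 + w - 12) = (w - 5)*(w - 4)*(w + 4)*(w - 3)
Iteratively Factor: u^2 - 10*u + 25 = (u - 5)*(u - 5)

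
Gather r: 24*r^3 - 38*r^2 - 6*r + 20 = 24*r^3 - 38*r^2 - 6*r + 20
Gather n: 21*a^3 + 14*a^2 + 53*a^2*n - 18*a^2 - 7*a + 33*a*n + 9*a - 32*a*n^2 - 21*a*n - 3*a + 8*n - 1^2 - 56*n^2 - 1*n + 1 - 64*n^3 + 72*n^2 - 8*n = 21*a^3 - 4*a^2 - a - 64*n^3 + n^2*(16 - 32*a) + n*(53*a^2 + 12*a - 1)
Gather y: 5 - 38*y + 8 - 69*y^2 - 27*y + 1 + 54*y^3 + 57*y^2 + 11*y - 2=54*y^3 - 12*y^2 - 54*y + 12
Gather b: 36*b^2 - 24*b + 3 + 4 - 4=36*b^2 - 24*b + 3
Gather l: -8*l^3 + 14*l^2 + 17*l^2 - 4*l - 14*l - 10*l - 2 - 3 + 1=-8*l^3 + 31*l^2 - 28*l - 4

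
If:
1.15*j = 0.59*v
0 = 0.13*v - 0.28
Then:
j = 1.11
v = 2.15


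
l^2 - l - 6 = (l - 3)*(l + 2)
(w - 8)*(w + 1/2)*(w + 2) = w^3 - 11*w^2/2 - 19*w - 8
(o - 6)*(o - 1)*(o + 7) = o^3 - 43*o + 42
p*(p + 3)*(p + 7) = p^3 + 10*p^2 + 21*p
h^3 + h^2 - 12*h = h*(h - 3)*(h + 4)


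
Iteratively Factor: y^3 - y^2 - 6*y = (y + 2)*(y^2 - 3*y) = (y - 3)*(y + 2)*(y)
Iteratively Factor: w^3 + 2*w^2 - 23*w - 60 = (w - 5)*(w^2 + 7*w + 12) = (w - 5)*(w + 4)*(w + 3)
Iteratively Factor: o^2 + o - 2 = (o + 2)*(o - 1)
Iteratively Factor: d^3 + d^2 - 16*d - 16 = (d + 1)*(d^2 - 16) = (d + 1)*(d + 4)*(d - 4)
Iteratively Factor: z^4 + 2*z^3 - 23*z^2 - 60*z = (z + 3)*(z^3 - z^2 - 20*z) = (z + 3)*(z + 4)*(z^2 - 5*z) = z*(z + 3)*(z + 4)*(z - 5)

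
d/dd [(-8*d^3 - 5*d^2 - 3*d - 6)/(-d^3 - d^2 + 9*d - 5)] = (3*d^4 - 150*d^3 + 54*d^2 + 38*d + 69)/(d^6 + 2*d^5 - 17*d^4 - 8*d^3 + 91*d^2 - 90*d + 25)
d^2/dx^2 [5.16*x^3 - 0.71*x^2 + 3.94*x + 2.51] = 30.96*x - 1.42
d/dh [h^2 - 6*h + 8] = 2*h - 6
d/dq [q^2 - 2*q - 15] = 2*q - 2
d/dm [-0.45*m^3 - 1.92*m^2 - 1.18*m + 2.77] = -1.35*m^2 - 3.84*m - 1.18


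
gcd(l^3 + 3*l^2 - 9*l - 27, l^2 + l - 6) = l + 3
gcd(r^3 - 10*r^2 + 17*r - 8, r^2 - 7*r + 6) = r - 1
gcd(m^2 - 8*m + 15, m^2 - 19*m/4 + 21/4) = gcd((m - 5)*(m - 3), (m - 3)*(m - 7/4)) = m - 3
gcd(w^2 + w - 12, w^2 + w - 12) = w^2 + w - 12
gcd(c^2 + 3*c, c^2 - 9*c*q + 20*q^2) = 1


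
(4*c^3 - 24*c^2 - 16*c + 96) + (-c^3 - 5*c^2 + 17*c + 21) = 3*c^3 - 29*c^2 + c + 117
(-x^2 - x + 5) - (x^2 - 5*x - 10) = -2*x^2 + 4*x + 15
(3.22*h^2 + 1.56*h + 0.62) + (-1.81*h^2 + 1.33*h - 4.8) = 1.41*h^2 + 2.89*h - 4.18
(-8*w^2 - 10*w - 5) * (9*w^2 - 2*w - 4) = -72*w^4 - 74*w^3 + 7*w^2 + 50*w + 20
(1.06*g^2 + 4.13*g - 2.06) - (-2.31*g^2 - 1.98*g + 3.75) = 3.37*g^2 + 6.11*g - 5.81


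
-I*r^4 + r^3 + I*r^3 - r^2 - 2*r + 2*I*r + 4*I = (r - 2)*(r - I)*(r + 2*I)*(-I*r - I)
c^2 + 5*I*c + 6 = (c - I)*(c + 6*I)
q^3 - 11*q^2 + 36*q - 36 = (q - 6)*(q - 3)*(q - 2)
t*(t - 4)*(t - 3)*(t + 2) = t^4 - 5*t^3 - 2*t^2 + 24*t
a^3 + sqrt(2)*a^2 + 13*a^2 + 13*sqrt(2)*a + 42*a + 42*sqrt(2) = (a + 6)*(a + 7)*(a + sqrt(2))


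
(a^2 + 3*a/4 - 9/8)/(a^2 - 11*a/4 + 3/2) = (a + 3/2)/(a - 2)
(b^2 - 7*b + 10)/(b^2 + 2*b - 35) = (b - 2)/(b + 7)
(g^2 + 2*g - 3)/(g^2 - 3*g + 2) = (g + 3)/(g - 2)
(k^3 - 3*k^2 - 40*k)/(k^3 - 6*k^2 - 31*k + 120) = k/(k - 3)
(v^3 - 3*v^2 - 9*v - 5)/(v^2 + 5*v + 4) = (v^2 - 4*v - 5)/(v + 4)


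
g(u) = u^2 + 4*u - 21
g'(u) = 2*u + 4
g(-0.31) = -22.14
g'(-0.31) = 3.38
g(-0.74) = -23.41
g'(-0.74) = 2.52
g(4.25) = 14.06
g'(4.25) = 12.50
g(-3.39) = -23.07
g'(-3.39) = -2.78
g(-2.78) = -24.39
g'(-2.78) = -1.56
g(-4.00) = -21.00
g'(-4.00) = -4.00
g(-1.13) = -24.24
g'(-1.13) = 1.74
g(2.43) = -5.38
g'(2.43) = 8.86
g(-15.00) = 144.00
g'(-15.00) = -26.00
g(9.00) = 96.00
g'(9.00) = 22.00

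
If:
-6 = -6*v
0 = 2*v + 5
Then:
No Solution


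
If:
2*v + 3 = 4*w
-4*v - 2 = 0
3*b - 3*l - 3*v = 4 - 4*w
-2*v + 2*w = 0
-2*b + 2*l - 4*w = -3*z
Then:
No Solution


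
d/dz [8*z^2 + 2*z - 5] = 16*z + 2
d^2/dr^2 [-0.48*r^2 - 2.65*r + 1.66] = -0.960000000000000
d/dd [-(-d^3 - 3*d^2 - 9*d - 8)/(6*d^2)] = (d^3 - 9*d - 16)/(6*d^3)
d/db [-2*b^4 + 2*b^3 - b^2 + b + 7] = -8*b^3 + 6*b^2 - 2*b + 1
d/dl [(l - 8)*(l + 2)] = 2*l - 6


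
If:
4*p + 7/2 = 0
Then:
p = -7/8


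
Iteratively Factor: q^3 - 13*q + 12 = (q - 1)*(q^2 + q - 12) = (q - 3)*(q - 1)*(q + 4)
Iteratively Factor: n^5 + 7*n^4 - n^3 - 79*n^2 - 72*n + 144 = (n + 4)*(n^4 + 3*n^3 - 13*n^2 - 27*n + 36) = (n + 4)^2*(n^3 - n^2 - 9*n + 9) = (n + 3)*(n + 4)^2*(n^2 - 4*n + 3) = (n - 3)*(n + 3)*(n + 4)^2*(n - 1)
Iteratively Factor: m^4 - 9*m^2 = (m - 3)*(m^3 + 3*m^2) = m*(m - 3)*(m^2 + 3*m) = m*(m - 3)*(m + 3)*(m)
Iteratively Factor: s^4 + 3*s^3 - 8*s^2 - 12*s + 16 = (s - 1)*(s^3 + 4*s^2 - 4*s - 16) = (s - 1)*(s + 2)*(s^2 + 2*s - 8) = (s - 2)*(s - 1)*(s + 2)*(s + 4)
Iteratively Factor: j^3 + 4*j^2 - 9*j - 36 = (j + 4)*(j^2 - 9) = (j + 3)*(j + 4)*(j - 3)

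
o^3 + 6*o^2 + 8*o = o*(o + 2)*(o + 4)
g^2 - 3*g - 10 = (g - 5)*(g + 2)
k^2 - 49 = (k - 7)*(k + 7)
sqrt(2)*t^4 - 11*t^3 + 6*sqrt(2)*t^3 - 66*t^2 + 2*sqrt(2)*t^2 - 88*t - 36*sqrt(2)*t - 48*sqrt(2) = (t + 2)*(t + 4)*(t - 6*sqrt(2))*(sqrt(2)*t + 1)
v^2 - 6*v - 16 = (v - 8)*(v + 2)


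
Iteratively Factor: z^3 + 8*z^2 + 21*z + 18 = (z + 3)*(z^2 + 5*z + 6) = (z + 3)^2*(z + 2)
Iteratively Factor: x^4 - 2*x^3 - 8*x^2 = (x)*(x^3 - 2*x^2 - 8*x) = x*(x + 2)*(x^2 - 4*x) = x*(x - 4)*(x + 2)*(x)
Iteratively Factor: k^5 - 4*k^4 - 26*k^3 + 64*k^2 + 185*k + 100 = (k + 1)*(k^4 - 5*k^3 - 21*k^2 + 85*k + 100) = (k - 5)*(k + 1)*(k^3 - 21*k - 20) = (k - 5)^2*(k + 1)*(k^2 + 5*k + 4) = (k - 5)^2*(k + 1)^2*(k + 4)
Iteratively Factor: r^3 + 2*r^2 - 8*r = (r + 4)*(r^2 - 2*r) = r*(r + 4)*(r - 2)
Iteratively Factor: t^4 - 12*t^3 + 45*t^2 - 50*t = (t - 2)*(t^3 - 10*t^2 + 25*t) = t*(t - 2)*(t^2 - 10*t + 25) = t*(t - 5)*(t - 2)*(t - 5)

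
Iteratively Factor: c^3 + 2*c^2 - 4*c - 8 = (c + 2)*(c^2 - 4) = (c - 2)*(c + 2)*(c + 2)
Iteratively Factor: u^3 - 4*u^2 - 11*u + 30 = (u - 5)*(u^2 + u - 6) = (u - 5)*(u - 2)*(u + 3)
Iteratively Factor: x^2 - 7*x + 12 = (x - 4)*(x - 3)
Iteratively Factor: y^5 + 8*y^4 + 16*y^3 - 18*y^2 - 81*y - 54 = (y + 3)*(y^4 + 5*y^3 + y^2 - 21*y - 18) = (y - 2)*(y + 3)*(y^3 + 7*y^2 + 15*y + 9) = (y - 2)*(y + 1)*(y + 3)*(y^2 + 6*y + 9) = (y - 2)*(y + 1)*(y + 3)^2*(y + 3)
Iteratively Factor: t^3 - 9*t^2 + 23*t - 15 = (t - 1)*(t^2 - 8*t + 15) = (t - 3)*(t - 1)*(t - 5)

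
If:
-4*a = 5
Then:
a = -5/4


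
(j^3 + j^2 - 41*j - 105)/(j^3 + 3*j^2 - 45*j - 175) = (j + 3)/(j + 5)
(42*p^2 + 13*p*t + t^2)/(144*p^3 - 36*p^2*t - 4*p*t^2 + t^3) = (7*p + t)/(24*p^2 - 10*p*t + t^2)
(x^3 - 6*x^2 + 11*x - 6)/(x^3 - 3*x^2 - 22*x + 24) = (x^2 - 5*x + 6)/(x^2 - 2*x - 24)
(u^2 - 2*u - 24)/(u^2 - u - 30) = (u + 4)/(u + 5)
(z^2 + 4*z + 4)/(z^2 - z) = (z^2 + 4*z + 4)/(z*(z - 1))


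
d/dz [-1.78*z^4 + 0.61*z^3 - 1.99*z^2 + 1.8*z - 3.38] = -7.12*z^3 + 1.83*z^2 - 3.98*z + 1.8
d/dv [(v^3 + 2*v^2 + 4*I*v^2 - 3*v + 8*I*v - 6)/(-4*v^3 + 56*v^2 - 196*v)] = (2*v^3*(4 + I) + 2*v^2*(2 + 11*I) - 9*v + 21)/(2*v^2*(v^3 - 21*v^2 + 147*v - 343))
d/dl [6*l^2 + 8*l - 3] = 12*l + 8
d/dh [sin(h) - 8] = cos(h)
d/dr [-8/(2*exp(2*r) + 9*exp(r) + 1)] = (32*exp(r) + 72)*exp(r)/(2*exp(2*r) + 9*exp(r) + 1)^2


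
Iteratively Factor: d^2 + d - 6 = (d + 3)*(d - 2)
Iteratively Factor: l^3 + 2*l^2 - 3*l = (l + 3)*(l^2 - l) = l*(l + 3)*(l - 1)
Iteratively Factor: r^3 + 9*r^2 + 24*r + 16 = (r + 1)*(r^2 + 8*r + 16) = (r + 1)*(r + 4)*(r + 4)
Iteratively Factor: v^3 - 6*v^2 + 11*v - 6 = (v - 3)*(v^2 - 3*v + 2) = (v - 3)*(v - 2)*(v - 1)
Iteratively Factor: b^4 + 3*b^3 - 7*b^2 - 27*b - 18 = (b + 3)*(b^3 - 7*b - 6) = (b - 3)*(b + 3)*(b^2 + 3*b + 2) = (b - 3)*(b + 1)*(b + 3)*(b + 2)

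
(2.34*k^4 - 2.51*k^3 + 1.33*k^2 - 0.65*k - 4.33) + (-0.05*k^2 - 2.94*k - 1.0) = 2.34*k^4 - 2.51*k^3 + 1.28*k^2 - 3.59*k - 5.33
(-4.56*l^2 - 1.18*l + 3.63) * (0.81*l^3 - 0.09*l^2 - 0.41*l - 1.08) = -3.6936*l^5 - 0.5454*l^4 + 4.9161*l^3 + 5.0819*l^2 - 0.2139*l - 3.9204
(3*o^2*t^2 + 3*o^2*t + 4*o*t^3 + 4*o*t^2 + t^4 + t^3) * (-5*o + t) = -15*o^3*t^2 - 15*o^3*t - 17*o^2*t^3 - 17*o^2*t^2 - o*t^4 - o*t^3 + t^5 + t^4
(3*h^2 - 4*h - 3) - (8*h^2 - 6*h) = -5*h^2 + 2*h - 3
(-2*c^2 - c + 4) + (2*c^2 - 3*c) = 4 - 4*c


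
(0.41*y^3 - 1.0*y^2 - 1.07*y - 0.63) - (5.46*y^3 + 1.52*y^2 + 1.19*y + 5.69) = -5.05*y^3 - 2.52*y^2 - 2.26*y - 6.32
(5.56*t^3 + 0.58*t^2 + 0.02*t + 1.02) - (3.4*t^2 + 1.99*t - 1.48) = 5.56*t^3 - 2.82*t^2 - 1.97*t + 2.5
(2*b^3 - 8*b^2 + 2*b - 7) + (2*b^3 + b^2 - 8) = 4*b^3 - 7*b^2 + 2*b - 15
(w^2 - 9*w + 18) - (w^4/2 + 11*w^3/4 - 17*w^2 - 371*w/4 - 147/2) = -w^4/2 - 11*w^3/4 + 18*w^2 + 335*w/4 + 183/2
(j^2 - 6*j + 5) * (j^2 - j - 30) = j^4 - 7*j^3 - 19*j^2 + 175*j - 150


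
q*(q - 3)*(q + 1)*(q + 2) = q^4 - 7*q^2 - 6*q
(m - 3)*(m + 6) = m^2 + 3*m - 18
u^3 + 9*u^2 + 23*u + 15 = (u + 1)*(u + 3)*(u + 5)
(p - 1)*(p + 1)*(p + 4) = p^3 + 4*p^2 - p - 4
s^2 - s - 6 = (s - 3)*(s + 2)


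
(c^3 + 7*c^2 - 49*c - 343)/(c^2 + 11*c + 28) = (c^2 - 49)/(c + 4)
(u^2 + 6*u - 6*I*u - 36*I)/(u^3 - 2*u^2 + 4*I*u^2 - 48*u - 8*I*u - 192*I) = (u - 6*I)/(u^2 + 4*u*(-2 + I) - 32*I)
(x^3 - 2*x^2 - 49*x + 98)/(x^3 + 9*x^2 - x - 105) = (x^2 - 9*x + 14)/(x^2 + 2*x - 15)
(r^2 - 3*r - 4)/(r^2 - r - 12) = (r + 1)/(r + 3)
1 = 1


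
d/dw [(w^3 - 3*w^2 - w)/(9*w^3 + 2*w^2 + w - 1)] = (29*w^4 + 20*w^3 - 4*w^2 + 6*w + 1)/(81*w^6 + 36*w^5 + 22*w^4 - 14*w^3 - 3*w^2 - 2*w + 1)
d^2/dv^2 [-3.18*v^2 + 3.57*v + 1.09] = -6.36000000000000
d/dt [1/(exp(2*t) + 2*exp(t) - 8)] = -2*(exp(t) + 1)*exp(t)/(exp(2*t) + 2*exp(t) - 8)^2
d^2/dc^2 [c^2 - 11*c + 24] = 2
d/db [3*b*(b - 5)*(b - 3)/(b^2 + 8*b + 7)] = 3*(b^4 + 16*b^3 - 58*b^2 - 112*b + 105)/(b^4 + 16*b^3 + 78*b^2 + 112*b + 49)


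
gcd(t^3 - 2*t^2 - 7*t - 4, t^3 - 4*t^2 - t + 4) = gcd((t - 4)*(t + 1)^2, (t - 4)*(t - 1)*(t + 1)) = t^2 - 3*t - 4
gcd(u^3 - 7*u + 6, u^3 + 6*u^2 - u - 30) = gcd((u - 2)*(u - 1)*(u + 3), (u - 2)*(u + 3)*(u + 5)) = u^2 + u - 6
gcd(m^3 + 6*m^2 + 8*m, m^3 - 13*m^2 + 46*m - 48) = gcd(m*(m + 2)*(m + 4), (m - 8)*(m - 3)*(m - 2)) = 1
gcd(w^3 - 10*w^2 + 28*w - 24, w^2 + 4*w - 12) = w - 2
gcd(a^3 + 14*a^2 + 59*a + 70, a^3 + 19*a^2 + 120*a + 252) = a + 7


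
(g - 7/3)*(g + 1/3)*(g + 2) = g^3 - 43*g/9 - 14/9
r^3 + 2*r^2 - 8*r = r*(r - 2)*(r + 4)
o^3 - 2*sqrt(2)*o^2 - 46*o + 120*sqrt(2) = (o - 4*sqrt(2))*(o - 3*sqrt(2))*(o + 5*sqrt(2))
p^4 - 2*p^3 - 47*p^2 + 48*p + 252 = (p - 7)*(p - 3)*(p + 2)*(p + 6)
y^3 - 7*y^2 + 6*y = y*(y - 6)*(y - 1)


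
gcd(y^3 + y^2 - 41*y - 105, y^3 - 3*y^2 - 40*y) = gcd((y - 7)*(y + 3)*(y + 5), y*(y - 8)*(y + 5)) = y + 5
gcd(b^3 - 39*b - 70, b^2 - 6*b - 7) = b - 7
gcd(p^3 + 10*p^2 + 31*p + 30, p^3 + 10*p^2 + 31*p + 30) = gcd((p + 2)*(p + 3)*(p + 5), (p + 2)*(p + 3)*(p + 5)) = p^3 + 10*p^2 + 31*p + 30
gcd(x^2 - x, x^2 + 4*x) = x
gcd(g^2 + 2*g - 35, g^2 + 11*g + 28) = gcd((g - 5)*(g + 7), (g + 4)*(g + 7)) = g + 7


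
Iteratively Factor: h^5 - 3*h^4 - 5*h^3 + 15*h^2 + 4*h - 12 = (h + 2)*(h^4 - 5*h^3 + 5*h^2 + 5*h - 6) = (h - 3)*(h + 2)*(h^3 - 2*h^2 - h + 2) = (h - 3)*(h + 1)*(h + 2)*(h^2 - 3*h + 2) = (h - 3)*(h - 1)*(h + 1)*(h + 2)*(h - 2)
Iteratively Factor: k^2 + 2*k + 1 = (k + 1)*(k + 1)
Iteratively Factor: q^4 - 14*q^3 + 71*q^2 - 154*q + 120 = (q - 5)*(q^3 - 9*q^2 + 26*q - 24) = (q - 5)*(q - 3)*(q^2 - 6*q + 8) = (q - 5)*(q - 4)*(q - 3)*(q - 2)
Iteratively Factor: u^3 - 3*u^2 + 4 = (u - 2)*(u^2 - u - 2) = (u - 2)^2*(u + 1)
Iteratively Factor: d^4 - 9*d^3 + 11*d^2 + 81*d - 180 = (d - 5)*(d^3 - 4*d^2 - 9*d + 36) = (d - 5)*(d - 3)*(d^2 - d - 12) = (d - 5)*(d - 4)*(d - 3)*(d + 3)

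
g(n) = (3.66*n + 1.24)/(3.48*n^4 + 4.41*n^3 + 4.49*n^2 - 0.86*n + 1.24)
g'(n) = (3.66*n + 1.24)*(-13.92*n^3 - 13.23*n^2 - 8.98*n + 0.86)/(3.48*n^4 + 4.41*n^3 + 4.49*n^2 - 0.86*n + 1.24)^2 + 3.66/(3.48*n^4 + 4.41*n^3 + 4.49*n^2 - 0.86*n + 1.24) = (-38.2104*n^4 - 49.542*n^3 - 32.8386*n^2 - 11.1352*n + 5.6048)/(12.1104*n^8 + 30.6936*n^7 + 50.6985*n^6 + 33.6162*n^5 + 21.2053*n^4 + 3.214*n^3 + 11.8748*n^2 - 2.1328*n + 1.5376)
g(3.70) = 0.02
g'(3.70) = -0.01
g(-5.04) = -0.01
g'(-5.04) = -0.01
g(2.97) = 0.03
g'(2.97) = -0.03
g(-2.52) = -0.08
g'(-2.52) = -0.09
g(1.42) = 0.18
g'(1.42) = -0.29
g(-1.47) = -0.29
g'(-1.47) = -0.34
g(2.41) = 0.05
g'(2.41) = -0.05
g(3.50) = 0.02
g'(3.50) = -0.01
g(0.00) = 1.00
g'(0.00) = 3.65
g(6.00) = 0.00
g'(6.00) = -0.00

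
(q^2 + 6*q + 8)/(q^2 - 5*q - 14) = (q + 4)/(q - 7)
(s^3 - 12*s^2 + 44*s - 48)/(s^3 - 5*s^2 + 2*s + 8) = (s - 6)/(s + 1)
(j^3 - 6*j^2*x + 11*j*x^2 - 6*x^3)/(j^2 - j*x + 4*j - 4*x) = (j^2 - 5*j*x + 6*x^2)/(j + 4)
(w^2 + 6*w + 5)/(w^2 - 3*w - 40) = (w + 1)/(w - 8)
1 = 1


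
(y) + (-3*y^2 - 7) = -3*y^2 + y - 7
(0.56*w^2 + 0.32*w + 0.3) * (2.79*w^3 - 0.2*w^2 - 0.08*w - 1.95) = 1.5624*w^5 + 0.7808*w^4 + 0.7282*w^3 - 1.1776*w^2 - 0.648*w - 0.585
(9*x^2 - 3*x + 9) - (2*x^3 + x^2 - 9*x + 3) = -2*x^3 + 8*x^2 + 6*x + 6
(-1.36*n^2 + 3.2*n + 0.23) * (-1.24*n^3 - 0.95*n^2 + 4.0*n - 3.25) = 1.6864*n^5 - 2.676*n^4 - 8.7652*n^3 + 17.0015*n^2 - 9.48*n - 0.7475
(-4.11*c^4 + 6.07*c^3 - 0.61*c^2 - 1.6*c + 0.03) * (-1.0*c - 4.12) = 4.11*c^5 + 10.8632*c^4 - 24.3984*c^3 + 4.1132*c^2 + 6.562*c - 0.1236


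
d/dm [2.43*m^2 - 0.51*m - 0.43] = 4.86*m - 0.51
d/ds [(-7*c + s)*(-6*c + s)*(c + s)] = 29*c^2 - 24*c*s + 3*s^2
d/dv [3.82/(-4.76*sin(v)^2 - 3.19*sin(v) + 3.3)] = (36.3664*sin(v) + 12.1858)*cos(v)/(4.76*sin(v)^2 + 3.19*sin(v) - 3.3)^2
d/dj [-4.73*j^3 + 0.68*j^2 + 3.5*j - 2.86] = -14.19*j^2 + 1.36*j + 3.5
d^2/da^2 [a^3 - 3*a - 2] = 6*a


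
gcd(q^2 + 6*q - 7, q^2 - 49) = q + 7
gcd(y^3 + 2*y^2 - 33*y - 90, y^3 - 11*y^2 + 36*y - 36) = y - 6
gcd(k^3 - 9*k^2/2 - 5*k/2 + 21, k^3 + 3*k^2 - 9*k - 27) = k - 3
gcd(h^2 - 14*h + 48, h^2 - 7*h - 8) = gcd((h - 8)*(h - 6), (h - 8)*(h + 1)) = h - 8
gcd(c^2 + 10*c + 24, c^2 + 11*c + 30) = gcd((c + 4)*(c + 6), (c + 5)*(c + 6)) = c + 6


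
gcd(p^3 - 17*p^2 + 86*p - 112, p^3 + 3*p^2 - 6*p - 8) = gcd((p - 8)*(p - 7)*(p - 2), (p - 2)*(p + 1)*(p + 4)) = p - 2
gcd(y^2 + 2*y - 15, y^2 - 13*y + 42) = 1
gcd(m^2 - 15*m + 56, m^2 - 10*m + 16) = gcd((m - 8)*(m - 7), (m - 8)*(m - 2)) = m - 8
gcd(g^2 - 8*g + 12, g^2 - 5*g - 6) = g - 6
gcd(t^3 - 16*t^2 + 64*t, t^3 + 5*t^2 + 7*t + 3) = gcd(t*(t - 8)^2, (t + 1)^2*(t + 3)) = 1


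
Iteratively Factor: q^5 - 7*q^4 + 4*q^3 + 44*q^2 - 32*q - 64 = (q + 2)*(q^4 - 9*q^3 + 22*q^2 - 32) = (q + 1)*(q + 2)*(q^3 - 10*q^2 + 32*q - 32) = (q - 4)*(q + 1)*(q + 2)*(q^2 - 6*q + 8) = (q - 4)^2*(q + 1)*(q + 2)*(q - 2)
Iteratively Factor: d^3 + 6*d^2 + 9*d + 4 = (d + 1)*(d^2 + 5*d + 4) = (d + 1)^2*(d + 4)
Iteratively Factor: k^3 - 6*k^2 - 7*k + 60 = (k - 5)*(k^2 - k - 12) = (k - 5)*(k - 4)*(k + 3)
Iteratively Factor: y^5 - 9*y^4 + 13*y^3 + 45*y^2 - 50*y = (y + 2)*(y^4 - 11*y^3 + 35*y^2 - 25*y) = (y - 5)*(y + 2)*(y^3 - 6*y^2 + 5*y) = (y - 5)^2*(y + 2)*(y^2 - y) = (y - 5)^2*(y - 1)*(y + 2)*(y)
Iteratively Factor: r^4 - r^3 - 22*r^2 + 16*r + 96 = (r + 4)*(r^3 - 5*r^2 - 2*r + 24) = (r - 3)*(r + 4)*(r^2 - 2*r - 8) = (r - 3)*(r + 2)*(r + 4)*(r - 4)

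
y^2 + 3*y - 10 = (y - 2)*(y + 5)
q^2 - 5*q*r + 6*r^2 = (q - 3*r)*(q - 2*r)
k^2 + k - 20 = (k - 4)*(k + 5)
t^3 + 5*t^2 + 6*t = t*(t + 2)*(t + 3)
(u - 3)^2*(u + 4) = u^3 - 2*u^2 - 15*u + 36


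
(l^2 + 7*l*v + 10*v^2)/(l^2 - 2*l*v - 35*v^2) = (-l - 2*v)/(-l + 7*v)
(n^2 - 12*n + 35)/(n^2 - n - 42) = (n - 5)/(n + 6)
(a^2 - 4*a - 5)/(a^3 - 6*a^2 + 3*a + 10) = 1/(a - 2)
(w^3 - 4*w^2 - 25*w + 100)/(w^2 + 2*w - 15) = (w^2 - 9*w + 20)/(w - 3)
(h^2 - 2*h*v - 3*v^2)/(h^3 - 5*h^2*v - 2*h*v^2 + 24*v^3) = (-h - v)/(-h^2 + 2*h*v + 8*v^2)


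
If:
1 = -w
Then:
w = -1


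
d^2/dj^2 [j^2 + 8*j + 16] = 2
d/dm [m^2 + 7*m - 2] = 2*m + 7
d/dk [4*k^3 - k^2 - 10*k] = 12*k^2 - 2*k - 10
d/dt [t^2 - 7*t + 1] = 2*t - 7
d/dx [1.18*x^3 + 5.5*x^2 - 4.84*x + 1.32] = 3.54*x^2 + 11.0*x - 4.84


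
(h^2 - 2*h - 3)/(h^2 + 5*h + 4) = (h - 3)/(h + 4)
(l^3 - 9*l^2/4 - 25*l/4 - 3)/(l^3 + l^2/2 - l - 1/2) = (4*l^2 - 13*l - 12)/(2*(2*l^2 - l - 1))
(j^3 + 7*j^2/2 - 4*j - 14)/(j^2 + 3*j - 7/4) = 2*(j^2 - 4)/(2*j - 1)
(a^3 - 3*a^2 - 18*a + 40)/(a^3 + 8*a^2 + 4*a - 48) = (a - 5)/(a + 6)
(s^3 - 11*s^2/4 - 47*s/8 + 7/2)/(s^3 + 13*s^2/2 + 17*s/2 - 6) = (s^2 - 9*s/4 - 7)/(s^2 + 7*s + 12)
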